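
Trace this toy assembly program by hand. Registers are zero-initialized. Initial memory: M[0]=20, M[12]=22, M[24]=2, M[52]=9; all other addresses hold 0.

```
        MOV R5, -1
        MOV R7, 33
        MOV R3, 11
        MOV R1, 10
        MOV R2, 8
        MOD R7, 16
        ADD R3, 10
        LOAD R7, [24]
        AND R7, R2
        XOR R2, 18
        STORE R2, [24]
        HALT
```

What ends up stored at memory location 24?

26

after MOV R5, -1: R5=-1
after MOV R7, 33: R7=33
after MOV R3, 11: R3=11
after MOV R1, 10: R1=10
after MOV R2, 8: R2=8
after MOD R7, 16: R7=33%16=1
after ADD R3, 10: R3=11+10=21
after LOAD R7, [24]: R7=M[24]=2
after AND R7, R2: R7=2&8=0
after XOR R2, 18: R2=8^18=26
STORE R2, [24] → M[24]=26
halt.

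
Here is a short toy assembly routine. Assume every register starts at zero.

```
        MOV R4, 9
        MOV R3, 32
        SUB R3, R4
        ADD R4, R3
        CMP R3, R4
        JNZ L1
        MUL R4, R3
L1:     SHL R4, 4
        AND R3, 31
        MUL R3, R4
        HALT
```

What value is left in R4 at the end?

512

MOV R4, 9 → R4=9
MOV R3, 32 → R3=32
SUB R3, R4 → R3=32-9=23
ADD R4, R3 → R4=9+23=32
CMP R3, R4  (cmp 23,32)
JNZ L1: taken
SHL R4, 4 → R4=32<<4=512
AND R3, 31 → R3=23&31=23
MUL R3, R4 → R3=23*512=11776
halt.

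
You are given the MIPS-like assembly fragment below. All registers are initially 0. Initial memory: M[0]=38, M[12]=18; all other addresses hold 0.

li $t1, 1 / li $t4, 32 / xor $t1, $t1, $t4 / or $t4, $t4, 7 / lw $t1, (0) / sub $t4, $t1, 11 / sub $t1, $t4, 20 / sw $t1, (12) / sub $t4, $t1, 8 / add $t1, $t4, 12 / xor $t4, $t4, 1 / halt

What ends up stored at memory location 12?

li $t1, 1 → $t1=1
li $t4, 32 → $t4=32
xor $t1, $t1, $t4 → $t1=1^32=33
or $t4, $t4, 7 → $t4=32|7=39
lw $t1, (0) → $t1=M[0]=38
sub $t4, $t1, 11 → $t4=38-11=27
sub $t1, $t4, 20 → $t1=27-20=7
sw $t1, (12) → M[12]=7
sub $t4, $t1, 8 → $t4=7-8=-1
add $t1, $t4, 12 → $t1=(-1)+12=11
xor $t4, $t4, 1 → $t4=(-1)^1=-2
halt.

7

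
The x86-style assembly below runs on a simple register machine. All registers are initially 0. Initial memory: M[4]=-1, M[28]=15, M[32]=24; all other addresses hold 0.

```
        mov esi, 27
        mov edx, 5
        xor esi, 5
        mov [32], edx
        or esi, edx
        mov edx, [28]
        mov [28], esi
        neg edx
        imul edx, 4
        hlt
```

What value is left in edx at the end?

-60

after mov esi, 27: esi=27
after mov edx, 5: edx=5
after xor esi, 5: esi=27^5=30
mov [32], edx → M[32]=5
after or esi, edx: esi=30|5=31
after mov edx, [28]: edx=M[28]=15
mov [28], esi → M[28]=31
after neg edx: edx=-(15)=-15
after imul edx, 4: edx=(-15)*4=-60
halt.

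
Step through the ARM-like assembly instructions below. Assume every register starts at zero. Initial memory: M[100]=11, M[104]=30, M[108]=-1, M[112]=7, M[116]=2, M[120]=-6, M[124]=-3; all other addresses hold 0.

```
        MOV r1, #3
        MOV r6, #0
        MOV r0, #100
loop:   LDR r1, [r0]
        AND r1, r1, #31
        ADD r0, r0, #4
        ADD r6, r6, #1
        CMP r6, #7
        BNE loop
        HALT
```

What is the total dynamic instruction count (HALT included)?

46

r1=3
r6=0
r0=100
r1=M[100]=11
r1=11&31=11
r0=100+4=104
r6=0+1=1
CMP r6, #7  (cmp 1,7)
BNE loop: taken
r1=M[104]=30
r1=30&31=30
r0=104+4=108
r6=1+1=2
CMP r6, #7  (cmp 2,7)
BNE loop: taken
r1=M[108]=-1
r1=(-1)&31=31
r0=108+4=112
r6=2+1=3
CMP r6, #7  (cmp 3,7)
BNE loop: taken
r1=M[112]=7
r1=7&31=7
r0=112+4=116
r6=3+1=4
CMP r6, #7  (cmp 4,7)
BNE loop: taken
r1=M[116]=2
r1=2&31=2
r0=116+4=120
r6=4+1=5
CMP r6, #7  (cmp 5,7)
BNE loop: taken
r1=M[120]=-6
r1=(-6)&31=26
r0=120+4=124
r6=5+1=6
CMP r6, #7  (cmp 6,7)
BNE loop: taken
r1=M[124]=-3
r1=(-3)&31=29
r0=124+4=128
r6=6+1=7
CMP r6, #7  (cmp 7,7)
BNE loop: not taken
halt.
Total executed instructions: 46.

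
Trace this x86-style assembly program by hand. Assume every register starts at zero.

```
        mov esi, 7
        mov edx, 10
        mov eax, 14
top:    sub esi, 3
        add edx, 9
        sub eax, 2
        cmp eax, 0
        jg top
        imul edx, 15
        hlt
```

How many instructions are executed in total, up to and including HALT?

after mov esi, 7: esi=7
after mov edx, 10: edx=10
after mov eax, 14: eax=14
after sub esi, 3: esi=7-3=4
after add edx, 9: edx=10+9=19
after sub eax, 2: eax=14-2=12
cmp eax, 0  (cmp 12,0)
jg top: taken
after sub esi, 3: esi=4-3=1
after add edx, 9: edx=19+9=28
after sub eax, 2: eax=12-2=10
cmp eax, 0  (cmp 10,0)
jg top: taken
after sub esi, 3: esi=1-3=-2
after add edx, 9: edx=28+9=37
after sub eax, 2: eax=10-2=8
cmp eax, 0  (cmp 8,0)
jg top: taken
after sub esi, 3: esi=(-2)-3=-5
after add edx, 9: edx=37+9=46
after sub eax, 2: eax=8-2=6
cmp eax, 0  (cmp 6,0)
jg top: taken
after sub esi, 3: esi=(-5)-3=-8
after add edx, 9: edx=46+9=55
after sub eax, 2: eax=6-2=4
cmp eax, 0  (cmp 4,0)
jg top: taken
after sub esi, 3: esi=(-8)-3=-11
after add edx, 9: edx=55+9=64
after sub eax, 2: eax=4-2=2
cmp eax, 0  (cmp 2,0)
jg top: taken
after sub esi, 3: esi=(-11)-3=-14
after add edx, 9: edx=64+9=73
after sub eax, 2: eax=2-2=0
cmp eax, 0  (cmp 0,0)
jg top: not taken
after imul edx, 15: edx=73*15=1095
halt.
Total executed instructions: 40.

40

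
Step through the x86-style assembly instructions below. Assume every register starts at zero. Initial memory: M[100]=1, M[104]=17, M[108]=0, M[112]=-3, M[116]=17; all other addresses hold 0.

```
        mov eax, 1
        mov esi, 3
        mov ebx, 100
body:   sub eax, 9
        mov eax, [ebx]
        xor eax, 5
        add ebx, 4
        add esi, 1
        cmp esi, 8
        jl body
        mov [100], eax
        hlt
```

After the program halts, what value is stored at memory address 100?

eax=1
esi=3
ebx=100
eax=1-9=-8
eax=M[100]=1
eax=1^5=4
ebx=100+4=104
esi=3+1=4
cmp esi, 8  (cmp 4,8)
jl body: taken
eax=4-9=-5
eax=M[104]=17
eax=17^5=20
ebx=104+4=108
esi=4+1=5
cmp esi, 8  (cmp 5,8)
jl body: taken
eax=20-9=11
eax=M[108]=0
eax=0^5=5
ebx=108+4=112
esi=5+1=6
cmp esi, 8  (cmp 6,8)
jl body: taken
eax=5-9=-4
eax=M[112]=-3
eax=(-3)^5=-8
ebx=112+4=116
esi=6+1=7
cmp esi, 8  (cmp 7,8)
jl body: taken
eax=(-8)-9=-17
eax=M[116]=17
eax=17^5=20
ebx=116+4=120
esi=7+1=8
cmp esi, 8  (cmp 8,8)
jl body: not taken
mov [100], eax → M[100]=20
halt.

20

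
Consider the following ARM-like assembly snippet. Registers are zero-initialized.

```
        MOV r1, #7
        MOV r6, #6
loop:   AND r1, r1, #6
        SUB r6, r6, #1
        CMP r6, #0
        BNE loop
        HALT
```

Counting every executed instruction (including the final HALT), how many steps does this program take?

MOV r1, #7 → r1=7
MOV r6, #6 → r6=6
AND r1, r1, #6 → r1=7&6=6
SUB r6, r6, #1 → r6=6-1=5
CMP r6, #0  (cmp 5,0)
BNE loop: taken
AND r1, r1, #6 → r1=6&6=6
SUB r6, r6, #1 → r6=5-1=4
CMP r6, #0  (cmp 4,0)
BNE loop: taken
AND r1, r1, #6 → r1=6&6=6
SUB r6, r6, #1 → r6=4-1=3
CMP r6, #0  (cmp 3,0)
BNE loop: taken
AND r1, r1, #6 → r1=6&6=6
SUB r6, r6, #1 → r6=3-1=2
CMP r6, #0  (cmp 2,0)
BNE loop: taken
AND r1, r1, #6 → r1=6&6=6
SUB r6, r6, #1 → r6=2-1=1
CMP r6, #0  (cmp 1,0)
BNE loop: taken
AND r1, r1, #6 → r1=6&6=6
SUB r6, r6, #1 → r6=1-1=0
CMP r6, #0  (cmp 0,0)
BNE loop: not taken
halt.
Total executed instructions: 27.

27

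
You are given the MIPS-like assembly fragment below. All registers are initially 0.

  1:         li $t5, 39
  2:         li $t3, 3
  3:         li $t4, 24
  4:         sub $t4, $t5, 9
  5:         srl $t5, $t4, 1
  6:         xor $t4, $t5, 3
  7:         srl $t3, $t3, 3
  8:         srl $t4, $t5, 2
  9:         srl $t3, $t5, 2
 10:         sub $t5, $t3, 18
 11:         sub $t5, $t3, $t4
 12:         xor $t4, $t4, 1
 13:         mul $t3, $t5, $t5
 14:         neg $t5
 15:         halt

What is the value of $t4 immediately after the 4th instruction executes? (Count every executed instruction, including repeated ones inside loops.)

30

li $t5, 39 → $t5=39
li $t3, 3 → $t3=3
li $t4, 24 → $t4=24
sub $t4, $t5, 9 → $t4=39-9=30
After step 4: $t4 = 30.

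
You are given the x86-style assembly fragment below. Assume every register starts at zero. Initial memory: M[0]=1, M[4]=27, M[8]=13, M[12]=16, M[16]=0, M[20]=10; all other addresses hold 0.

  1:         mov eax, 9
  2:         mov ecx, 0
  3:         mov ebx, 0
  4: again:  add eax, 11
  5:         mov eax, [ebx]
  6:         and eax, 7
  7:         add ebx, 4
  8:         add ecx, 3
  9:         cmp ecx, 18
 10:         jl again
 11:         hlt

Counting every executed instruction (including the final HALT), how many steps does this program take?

46

mov eax, 9 → eax=9
mov ecx, 0 → ecx=0
mov ebx, 0 → ebx=0
add eax, 11 → eax=9+11=20
mov eax, [ebx] → eax=M[0]=1
and eax, 7 → eax=1&7=1
add ebx, 4 → ebx=0+4=4
add ecx, 3 → ecx=0+3=3
cmp ecx, 18  (cmp 3,18)
jl again: taken
add eax, 11 → eax=1+11=12
mov eax, [ebx] → eax=M[4]=27
and eax, 7 → eax=27&7=3
add ebx, 4 → ebx=4+4=8
add ecx, 3 → ecx=3+3=6
cmp ecx, 18  (cmp 6,18)
jl again: taken
add eax, 11 → eax=3+11=14
mov eax, [ebx] → eax=M[8]=13
and eax, 7 → eax=13&7=5
add ebx, 4 → ebx=8+4=12
add ecx, 3 → ecx=6+3=9
cmp ecx, 18  (cmp 9,18)
jl again: taken
add eax, 11 → eax=5+11=16
mov eax, [ebx] → eax=M[12]=16
and eax, 7 → eax=16&7=0
add ebx, 4 → ebx=12+4=16
add ecx, 3 → ecx=9+3=12
cmp ecx, 18  (cmp 12,18)
jl again: taken
add eax, 11 → eax=0+11=11
mov eax, [ebx] → eax=M[16]=0
and eax, 7 → eax=0&7=0
add ebx, 4 → ebx=16+4=20
add ecx, 3 → ecx=12+3=15
cmp ecx, 18  (cmp 15,18)
jl again: taken
add eax, 11 → eax=0+11=11
mov eax, [ebx] → eax=M[20]=10
and eax, 7 → eax=10&7=2
add ebx, 4 → ebx=20+4=24
add ecx, 3 → ecx=15+3=18
cmp ecx, 18  (cmp 18,18)
jl again: not taken
halt.
Total executed instructions: 46.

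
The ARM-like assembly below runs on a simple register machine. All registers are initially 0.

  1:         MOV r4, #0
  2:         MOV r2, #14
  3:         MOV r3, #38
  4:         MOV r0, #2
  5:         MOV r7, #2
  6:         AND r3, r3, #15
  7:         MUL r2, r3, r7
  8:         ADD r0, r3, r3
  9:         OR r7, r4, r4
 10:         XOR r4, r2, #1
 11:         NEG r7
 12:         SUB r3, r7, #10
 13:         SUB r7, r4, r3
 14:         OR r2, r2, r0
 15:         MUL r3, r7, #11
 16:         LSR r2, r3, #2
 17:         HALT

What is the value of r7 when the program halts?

after MOV r4, #0: r4=0
after MOV r2, #14: r2=14
after MOV r3, #38: r3=38
after MOV r0, #2: r0=2
after MOV r7, #2: r7=2
after AND r3, r3, #15: r3=38&15=6
after MUL r2, r3, r7: r2=6*2=12
after ADD r0, r3, r3: r0=6+6=12
after OR r7, r4, r4: r7=0|0=0
after XOR r4, r2, #1: r4=12^1=13
after NEG r7: r7=-(0)=0
after SUB r3, r7, #10: r3=0-10=-10
after SUB r7, r4, r3: r7=13-(-10)=23
after OR r2, r2, r0: r2=12|12=12
after MUL r3, r7, #11: r3=23*11=253
after LSR r2, r3, #2: r2=253>>2=63
halt.

23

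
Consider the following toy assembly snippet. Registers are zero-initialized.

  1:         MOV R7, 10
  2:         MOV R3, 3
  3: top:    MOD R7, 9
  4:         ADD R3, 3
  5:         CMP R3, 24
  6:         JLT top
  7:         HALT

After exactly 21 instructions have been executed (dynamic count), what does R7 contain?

1

after MOV R7, 10: R7=10
after MOV R3, 3: R3=3
after MOD R7, 9: R7=10%9=1
after ADD R3, 3: R3=3+3=6
CMP R3, 24  (cmp 6,24)
JLT top: taken
after MOD R7, 9: R7=1%9=1
after ADD R3, 3: R3=6+3=9
CMP R3, 24  (cmp 9,24)
JLT top: taken
after MOD R7, 9: R7=1%9=1
after ADD R3, 3: R3=9+3=12
CMP R3, 24  (cmp 12,24)
JLT top: taken
after MOD R7, 9: R7=1%9=1
after ADD R3, 3: R3=12+3=15
CMP R3, 24  (cmp 15,24)
JLT top: taken
after MOD R7, 9: R7=1%9=1
after ADD R3, 3: R3=15+3=18
CMP R3, 24  (cmp 18,24)
After step 21: R7 = 1.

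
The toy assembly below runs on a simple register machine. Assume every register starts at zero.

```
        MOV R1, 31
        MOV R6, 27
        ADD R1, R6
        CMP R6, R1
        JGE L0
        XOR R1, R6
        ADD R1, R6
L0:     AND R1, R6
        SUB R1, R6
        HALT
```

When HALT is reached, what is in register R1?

-3

after MOV R1, 31: R1=31
after MOV R6, 27: R6=27
after ADD R1, R6: R1=31+27=58
CMP R6, R1  (cmp 27,58)
JGE L0: not taken
after XOR R1, R6: R1=58^27=33
after ADD R1, R6: R1=33+27=60
after AND R1, R6: R1=60&27=24
after SUB R1, R6: R1=24-27=-3
halt.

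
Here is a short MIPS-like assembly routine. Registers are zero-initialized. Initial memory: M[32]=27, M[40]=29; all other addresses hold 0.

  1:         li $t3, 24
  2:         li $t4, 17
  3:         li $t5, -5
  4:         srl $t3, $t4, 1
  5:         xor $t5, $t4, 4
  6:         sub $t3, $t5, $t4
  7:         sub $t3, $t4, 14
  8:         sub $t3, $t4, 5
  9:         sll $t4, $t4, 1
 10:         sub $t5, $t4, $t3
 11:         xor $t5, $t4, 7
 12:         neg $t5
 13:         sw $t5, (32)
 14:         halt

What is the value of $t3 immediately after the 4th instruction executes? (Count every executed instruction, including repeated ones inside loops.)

8

after li $t3, 24: $t3=24
after li $t4, 17: $t4=17
after li $t5, -5: $t5=-5
after srl $t3, $t4, 1: $t3=17>>1=8
After step 4: $t3 = 8.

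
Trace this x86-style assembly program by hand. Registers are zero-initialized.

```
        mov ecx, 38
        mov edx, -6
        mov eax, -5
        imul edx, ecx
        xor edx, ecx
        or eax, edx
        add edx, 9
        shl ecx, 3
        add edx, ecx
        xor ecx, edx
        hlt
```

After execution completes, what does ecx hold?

323

mov ecx, 38 → ecx=38
mov edx, -6 → edx=-6
mov eax, -5 → eax=-5
imul edx, ecx → edx=(-6)*38=-228
xor edx, ecx → edx=(-228)^38=-198
or eax, edx → eax=(-5)|(-198)=-5
add edx, 9 → edx=(-198)+9=-189
shl ecx, 3 → ecx=38<<3=304
add edx, ecx → edx=(-189)+304=115
xor ecx, edx → ecx=304^115=323
halt.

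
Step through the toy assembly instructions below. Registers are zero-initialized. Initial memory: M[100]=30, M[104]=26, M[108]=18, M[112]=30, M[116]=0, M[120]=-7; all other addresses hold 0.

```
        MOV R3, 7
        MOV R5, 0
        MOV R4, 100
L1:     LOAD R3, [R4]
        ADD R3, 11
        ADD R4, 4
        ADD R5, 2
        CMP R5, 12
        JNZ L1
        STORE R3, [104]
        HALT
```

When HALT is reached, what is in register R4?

R3=7
R5=0
R4=100
R3=M[100]=30
R3=30+11=41
R4=100+4=104
R5=0+2=2
CMP R5, 12  (cmp 2,12)
JNZ L1: taken
R3=M[104]=26
R3=26+11=37
R4=104+4=108
R5=2+2=4
CMP R5, 12  (cmp 4,12)
JNZ L1: taken
R3=M[108]=18
R3=18+11=29
R4=108+4=112
R5=4+2=6
CMP R5, 12  (cmp 6,12)
JNZ L1: taken
R3=M[112]=30
R3=30+11=41
R4=112+4=116
R5=6+2=8
CMP R5, 12  (cmp 8,12)
JNZ L1: taken
R3=M[116]=0
R3=0+11=11
R4=116+4=120
R5=8+2=10
CMP R5, 12  (cmp 10,12)
JNZ L1: taken
R3=M[120]=-7
R3=(-7)+11=4
R4=120+4=124
R5=10+2=12
CMP R5, 12  (cmp 12,12)
JNZ L1: not taken
STORE R3, [104] → M[104]=4
halt.

124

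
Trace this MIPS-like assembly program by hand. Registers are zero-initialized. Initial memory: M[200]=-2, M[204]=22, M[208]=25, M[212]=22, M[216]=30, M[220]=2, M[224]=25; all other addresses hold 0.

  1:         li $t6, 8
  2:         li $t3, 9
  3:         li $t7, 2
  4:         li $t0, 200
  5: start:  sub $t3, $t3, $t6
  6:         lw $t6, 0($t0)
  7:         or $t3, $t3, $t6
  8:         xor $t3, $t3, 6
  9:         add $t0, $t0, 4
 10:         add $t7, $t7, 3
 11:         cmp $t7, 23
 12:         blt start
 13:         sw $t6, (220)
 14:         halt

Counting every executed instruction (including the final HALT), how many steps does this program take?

li $t6, 8 → $t6=8
li $t3, 9 → $t3=9
li $t7, 2 → $t7=2
li $t0, 200 → $t0=200
sub $t3, $t3, $t6 → $t3=9-8=1
lw $t6, 0($t0) → $t6=M[200]=-2
or $t3, $t3, $t6 → $t3=1|(-2)=-1
xor $t3, $t3, 6 → $t3=(-1)^6=-7
add $t0, $t0, 4 → $t0=200+4=204
add $t7, $t7, 3 → $t7=2+3=5
cmp $t7, 23  (cmp 5,23)
blt start: taken
sub $t3, $t3, $t6 → $t3=(-7)-(-2)=-5
lw $t6, 0($t0) → $t6=M[204]=22
or $t3, $t3, $t6 → $t3=(-5)|22=-1
xor $t3, $t3, 6 → $t3=(-1)^6=-7
add $t0, $t0, 4 → $t0=204+4=208
add $t7, $t7, 3 → $t7=5+3=8
cmp $t7, 23  (cmp 8,23)
blt start: taken
sub $t3, $t3, $t6 → $t3=(-7)-22=-29
lw $t6, 0($t0) → $t6=M[208]=25
or $t3, $t3, $t6 → $t3=(-29)|25=-5
xor $t3, $t3, 6 → $t3=(-5)^6=-3
add $t0, $t0, 4 → $t0=208+4=212
add $t7, $t7, 3 → $t7=8+3=11
cmp $t7, 23  (cmp 11,23)
blt start: taken
sub $t3, $t3, $t6 → $t3=(-3)-25=-28
lw $t6, 0($t0) → $t6=M[212]=22
or $t3, $t3, $t6 → $t3=(-28)|22=-10
xor $t3, $t3, 6 → $t3=(-10)^6=-16
add $t0, $t0, 4 → $t0=212+4=216
add $t7, $t7, 3 → $t7=11+3=14
cmp $t7, 23  (cmp 14,23)
blt start: taken
sub $t3, $t3, $t6 → $t3=(-16)-22=-38
lw $t6, 0($t0) → $t6=M[216]=30
or $t3, $t3, $t6 → $t3=(-38)|30=-34
xor $t3, $t3, 6 → $t3=(-34)^6=-40
add $t0, $t0, 4 → $t0=216+4=220
add $t7, $t7, 3 → $t7=14+3=17
cmp $t7, 23  (cmp 17,23)
blt start: taken
sub $t3, $t3, $t6 → $t3=(-40)-30=-70
lw $t6, 0($t0) → $t6=M[220]=2
or $t3, $t3, $t6 → $t3=(-70)|2=-70
xor $t3, $t3, 6 → $t3=(-70)^6=-68
add $t0, $t0, 4 → $t0=220+4=224
add $t7, $t7, 3 → $t7=17+3=20
cmp $t7, 23  (cmp 20,23)
blt start: taken
sub $t3, $t3, $t6 → $t3=(-68)-2=-70
lw $t6, 0($t0) → $t6=M[224]=25
or $t3, $t3, $t6 → $t3=(-70)|25=-69
xor $t3, $t3, 6 → $t3=(-69)^6=-67
add $t0, $t0, 4 → $t0=224+4=228
add $t7, $t7, 3 → $t7=20+3=23
cmp $t7, 23  (cmp 23,23)
blt start: not taken
sw $t6, (220) → M[220]=25
halt.
Total executed instructions: 62.

62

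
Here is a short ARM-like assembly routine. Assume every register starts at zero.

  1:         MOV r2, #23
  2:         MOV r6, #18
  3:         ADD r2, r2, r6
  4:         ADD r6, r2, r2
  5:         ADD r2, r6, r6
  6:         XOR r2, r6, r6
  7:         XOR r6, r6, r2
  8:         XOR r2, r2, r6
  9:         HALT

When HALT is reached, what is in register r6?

r2=23
r6=18
r2=23+18=41
r6=41+41=82
r2=82+82=164
r2=82^82=0
r6=82^0=82
r2=0^82=82
halt.

82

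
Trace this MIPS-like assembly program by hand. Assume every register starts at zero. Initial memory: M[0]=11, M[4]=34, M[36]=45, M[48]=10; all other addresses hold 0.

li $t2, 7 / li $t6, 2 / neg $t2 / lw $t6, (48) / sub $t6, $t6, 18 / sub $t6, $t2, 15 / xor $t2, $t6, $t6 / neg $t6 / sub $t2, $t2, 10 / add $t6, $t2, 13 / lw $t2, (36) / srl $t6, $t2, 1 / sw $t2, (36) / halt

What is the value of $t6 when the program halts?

$t2=7
$t6=2
$t2=-(7)=-7
$t6=M[48]=10
$t6=10-18=-8
$t6=(-7)-15=-22
$t2=(-22)^(-22)=0
$t6=-(-22)=22
$t2=0-10=-10
$t6=(-10)+13=3
$t2=M[36]=45
$t6=45>>1=22
sw $t2, (36) → M[36]=45
halt.

22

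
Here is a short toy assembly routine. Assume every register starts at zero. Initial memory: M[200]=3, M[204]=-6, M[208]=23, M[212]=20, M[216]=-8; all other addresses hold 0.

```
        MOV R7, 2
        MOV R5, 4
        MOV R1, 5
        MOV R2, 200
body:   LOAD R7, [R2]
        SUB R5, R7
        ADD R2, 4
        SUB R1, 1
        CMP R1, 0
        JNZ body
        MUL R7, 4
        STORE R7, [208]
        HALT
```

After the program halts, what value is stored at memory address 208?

-32

R7=2
R5=4
R1=5
R2=200
R7=M[200]=3
R5=4-3=1
R2=200+4=204
R1=5-1=4
CMP R1, 0  (cmp 4,0)
JNZ body: taken
R7=M[204]=-6
R5=1-(-6)=7
R2=204+4=208
R1=4-1=3
CMP R1, 0  (cmp 3,0)
JNZ body: taken
R7=M[208]=23
R5=7-23=-16
R2=208+4=212
R1=3-1=2
CMP R1, 0  (cmp 2,0)
JNZ body: taken
R7=M[212]=20
R5=(-16)-20=-36
R2=212+4=216
R1=2-1=1
CMP R1, 0  (cmp 1,0)
JNZ body: taken
R7=M[216]=-8
R5=(-36)-(-8)=-28
R2=216+4=220
R1=1-1=0
CMP R1, 0  (cmp 0,0)
JNZ body: not taken
R7=(-8)*4=-32
STORE R7, [208] → M[208]=-32
halt.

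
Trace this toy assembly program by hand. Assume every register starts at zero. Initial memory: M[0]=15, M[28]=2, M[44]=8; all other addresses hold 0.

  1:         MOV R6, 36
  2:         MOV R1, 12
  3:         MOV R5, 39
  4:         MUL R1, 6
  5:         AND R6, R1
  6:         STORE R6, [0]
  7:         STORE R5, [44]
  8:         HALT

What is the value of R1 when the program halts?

72

R6=36
R1=12
R5=39
R1=12*6=72
R6=36&72=0
STORE R6, [0] → M[0]=0
STORE R5, [44] → M[44]=39
halt.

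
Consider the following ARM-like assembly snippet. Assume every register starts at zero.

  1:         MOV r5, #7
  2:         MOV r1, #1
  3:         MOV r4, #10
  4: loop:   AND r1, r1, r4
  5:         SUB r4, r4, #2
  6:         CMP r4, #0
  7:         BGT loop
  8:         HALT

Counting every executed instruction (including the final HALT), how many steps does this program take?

24

MOV r5, #7 → r5=7
MOV r1, #1 → r1=1
MOV r4, #10 → r4=10
AND r1, r1, r4 → r1=1&10=0
SUB r4, r4, #2 → r4=10-2=8
CMP r4, #0  (cmp 8,0)
BGT loop: taken
AND r1, r1, r4 → r1=0&8=0
SUB r4, r4, #2 → r4=8-2=6
CMP r4, #0  (cmp 6,0)
BGT loop: taken
AND r1, r1, r4 → r1=0&6=0
SUB r4, r4, #2 → r4=6-2=4
CMP r4, #0  (cmp 4,0)
BGT loop: taken
AND r1, r1, r4 → r1=0&4=0
SUB r4, r4, #2 → r4=4-2=2
CMP r4, #0  (cmp 2,0)
BGT loop: taken
AND r1, r1, r4 → r1=0&2=0
SUB r4, r4, #2 → r4=2-2=0
CMP r4, #0  (cmp 0,0)
BGT loop: not taken
halt.
Total executed instructions: 24.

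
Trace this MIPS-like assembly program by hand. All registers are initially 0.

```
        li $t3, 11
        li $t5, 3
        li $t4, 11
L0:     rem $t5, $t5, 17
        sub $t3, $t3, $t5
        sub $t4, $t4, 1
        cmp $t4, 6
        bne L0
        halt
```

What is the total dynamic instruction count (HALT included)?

29

after li $t3, 11: $t3=11
after li $t5, 3: $t5=3
after li $t4, 11: $t4=11
after rem $t5, $t5, 17: $t5=3%17=3
after sub $t3, $t3, $t5: $t3=11-3=8
after sub $t4, $t4, 1: $t4=11-1=10
cmp $t4, 6  (cmp 10,6)
bne L0: taken
after rem $t5, $t5, 17: $t5=3%17=3
after sub $t3, $t3, $t5: $t3=8-3=5
after sub $t4, $t4, 1: $t4=10-1=9
cmp $t4, 6  (cmp 9,6)
bne L0: taken
after rem $t5, $t5, 17: $t5=3%17=3
after sub $t3, $t3, $t5: $t3=5-3=2
after sub $t4, $t4, 1: $t4=9-1=8
cmp $t4, 6  (cmp 8,6)
bne L0: taken
after rem $t5, $t5, 17: $t5=3%17=3
after sub $t3, $t3, $t5: $t3=2-3=-1
after sub $t4, $t4, 1: $t4=8-1=7
cmp $t4, 6  (cmp 7,6)
bne L0: taken
after rem $t5, $t5, 17: $t5=3%17=3
after sub $t3, $t3, $t5: $t3=(-1)-3=-4
after sub $t4, $t4, 1: $t4=7-1=6
cmp $t4, 6  (cmp 6,6)
bne L0: not taken
halt.
Total executed instructions: 29.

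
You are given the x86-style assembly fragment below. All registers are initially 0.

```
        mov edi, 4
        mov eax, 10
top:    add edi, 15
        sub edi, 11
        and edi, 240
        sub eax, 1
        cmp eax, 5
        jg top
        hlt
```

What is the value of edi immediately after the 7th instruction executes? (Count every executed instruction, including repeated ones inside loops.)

mov edi, 4 → edi=4
mov eax, 10 → eax=10
add edi, 15 → edi=4+15=19
sub edi, 11 → edi=19-11=8
and edi, 240 → edi=8&240=0
sub eax, 1 → eax=10-1=9
cmp eax, 5  (cmp 9,5)
After step 7: edi = 0.

0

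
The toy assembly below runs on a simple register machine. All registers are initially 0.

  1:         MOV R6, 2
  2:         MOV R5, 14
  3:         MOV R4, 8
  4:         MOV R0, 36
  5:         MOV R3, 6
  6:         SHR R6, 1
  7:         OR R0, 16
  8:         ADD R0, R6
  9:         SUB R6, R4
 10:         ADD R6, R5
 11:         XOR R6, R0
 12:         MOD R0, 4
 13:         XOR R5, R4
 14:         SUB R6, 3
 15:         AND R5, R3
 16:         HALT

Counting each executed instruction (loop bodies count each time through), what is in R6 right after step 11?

50

MOV R6, 2 → R6=2
MOV R5, 14 → R5=14
MOV R4, 8 → R4=8
MOV R0, 36 → R0=36
MOV R3, 6 → R3=6
SHR R6, 1 → R6=2>>1=1
OR R0, 16 → R0=36|16=52
ADD R0, R6 → R0=52+1=53
SUB R6, R4 → R6=1-8=-7
ADD R6, R5 → R6=(-7)+14=7
XOR R6, R0 → R6=7^53=50
After step 11: R6 = 50.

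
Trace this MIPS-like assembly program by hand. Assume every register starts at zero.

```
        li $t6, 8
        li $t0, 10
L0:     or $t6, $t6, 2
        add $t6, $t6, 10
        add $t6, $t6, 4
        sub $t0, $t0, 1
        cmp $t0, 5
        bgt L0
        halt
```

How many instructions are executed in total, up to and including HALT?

li $t6, 8 → $t6=8
li $t0, 10 → $t0=10
or $t6, $t6, 2 → $t6=8|2=10
add $t6, $t6, 10 → $t6=10+10=20
add $t6, $t6, 4 → $t6=20+4=24
sub $t0, $t0, 1 → $t0=10-1=9
cmp $t0, 5  (cmp 9,5)
bgt L0: taken
or $t6, $t6, 2 → $t6=24|2=26
add $t6, $t6, 10 → $t6=26+10=36
add $t6, $t6, 4 → $t6=36+4=40
sub $t0, $t0, 1 → $t0=9-1=8
cmp $t0, 5  (cmp 8,5)
bgt L0: taken
or $t6, $t6, 2 → $t6=40|2=42
add $t6, $t6, 10 → $t6=42+10=52
add $t6, $t6, 4 → $t6=52+4=56
sub $t0, $t0, 1 → $t0=8-1=7
cmp $t0, 5  (cmp 7,5)
bgt L0: taken
or $t6, $t6, 2 → $t6=56|2=58
add $t6, $t6, 10 → $t6=58+10=68
add $t6, $t6, 4 → $t6=68+4=72
sub $t0, $t0, 1 → $t0=7-1=6
cmp $t0, 5  (cmp 6,5)
bgt L0: taken
or $t6, $t6, 2 → $t6=72|2=74
add $t6, $t6, 10 → $t6=74+10=84
add $t6, $t6, 4 → $t6=84+4=88
sub $t0, $t0, 1 → $t0=6-1=5
cmp $t0, 5  (cmp 5,5)
bgt L0: not taken
halt.
Total executed instructions: 33.

33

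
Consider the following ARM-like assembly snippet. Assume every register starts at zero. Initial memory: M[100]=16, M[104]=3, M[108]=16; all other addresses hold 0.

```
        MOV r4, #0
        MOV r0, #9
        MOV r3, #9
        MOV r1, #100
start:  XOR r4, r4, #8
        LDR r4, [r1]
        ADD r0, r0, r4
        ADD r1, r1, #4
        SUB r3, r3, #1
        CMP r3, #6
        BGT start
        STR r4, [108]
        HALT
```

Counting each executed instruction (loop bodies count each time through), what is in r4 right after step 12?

24

MOV r4, #0 → r4=0
MOV r0, #9 → r0=9
MOV r3, #9 → r3=9
MOV r1, #100 → r1=100
XOR r4, r4, #8 → r4=0^8=8
LDR r4, [r1] → r4=M[100]=16
ADD r0, r0, r4 → r0=9+16=25
ADD r1, r1, #4 → r1=100+4=104
SUB r3, r3, #1 → r3=9-1=8
CMP r3, #6  (cmp 8,6)
BGT start: taken
XOR r4, r4, #8 → r4=16^8=24
After step 12: r4 = 24.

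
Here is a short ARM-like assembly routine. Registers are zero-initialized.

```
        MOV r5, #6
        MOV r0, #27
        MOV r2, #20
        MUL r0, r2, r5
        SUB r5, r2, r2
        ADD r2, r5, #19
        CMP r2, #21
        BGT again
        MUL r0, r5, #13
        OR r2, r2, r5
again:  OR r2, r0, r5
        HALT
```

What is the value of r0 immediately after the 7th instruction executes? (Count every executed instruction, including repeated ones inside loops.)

120

MOV r5, #6 → r5=6
MOV r0, #27 → r0=27
MOV r2, #20 → r2=20
MUL r0, r2, r5 → r0=20*6=120
SUB r5, r2, r2 → r5=20-20=0
ADD r2, r5, #19 → r2=0+19=19
CMP r2, #21  (cmp 19,21)
After step 7: r0 = 120.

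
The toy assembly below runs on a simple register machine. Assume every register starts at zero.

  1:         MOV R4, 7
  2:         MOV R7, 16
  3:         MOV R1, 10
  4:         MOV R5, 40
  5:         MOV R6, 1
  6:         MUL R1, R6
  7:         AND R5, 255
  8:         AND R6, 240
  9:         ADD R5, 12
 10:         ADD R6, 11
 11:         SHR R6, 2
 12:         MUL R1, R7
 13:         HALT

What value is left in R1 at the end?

after MOV R4, 7: R4=7
after MOV R7, 16: R7=16
after MOV R1, 10: R1=10
after MOV R5, 40: R5=40
after MOV R6, 1: R6=1
after MUL R1, R6: R1=10*1=10
after AND R5, 255: R5=40&255=40
after AND R6, 240: R6=1&240=0
after ADD R5, 12: R5=40+12=52
after ADD R6, 11: R6=0+11=11
after SHR R6, 2: R6=11>>2=2
after MUL R1, R7: R1=10*16=160
halt.

160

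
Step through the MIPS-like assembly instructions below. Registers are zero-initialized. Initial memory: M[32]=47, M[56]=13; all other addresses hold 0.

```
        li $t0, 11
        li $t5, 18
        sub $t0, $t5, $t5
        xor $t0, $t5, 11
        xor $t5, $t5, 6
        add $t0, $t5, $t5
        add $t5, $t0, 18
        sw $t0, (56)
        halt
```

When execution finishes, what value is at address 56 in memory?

after li $t0, 11: $t0=11
after li $t5, 18: $t5=18
after sub $t0, $t5, $t5: $t0=18-18=0
after xor $t0, $t5, 11: $t0=18^11=25
after xor $t5, $t5, 6: $t5=18^6=20
after add $t0, $t5, $t5: $t0=20+20=40
after add $t5, $t0, 18: $t5=40+18=58
sw $t0, (56) → M[56]=40
halt.

40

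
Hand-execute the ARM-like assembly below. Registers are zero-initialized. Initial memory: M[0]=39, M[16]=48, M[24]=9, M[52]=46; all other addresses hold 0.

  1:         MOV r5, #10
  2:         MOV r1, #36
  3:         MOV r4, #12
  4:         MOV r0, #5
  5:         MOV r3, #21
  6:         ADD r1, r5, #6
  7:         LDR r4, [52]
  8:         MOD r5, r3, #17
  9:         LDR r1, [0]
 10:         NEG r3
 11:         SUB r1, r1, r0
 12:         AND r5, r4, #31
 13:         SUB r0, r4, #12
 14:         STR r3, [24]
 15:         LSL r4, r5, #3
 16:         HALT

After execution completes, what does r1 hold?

34

r5=10
r1=36
r4=12
r0=5
r3=21
r1=10+6=16
r4=M[52]=46
r5=21%17=4
r1=M[0]=39
r3=-(21)=-21
r1=39-5=34
r5=46&31=14
r0=46-12=34
STR r3, [24] → M[24]=-21
r4=14<<3=112
halt.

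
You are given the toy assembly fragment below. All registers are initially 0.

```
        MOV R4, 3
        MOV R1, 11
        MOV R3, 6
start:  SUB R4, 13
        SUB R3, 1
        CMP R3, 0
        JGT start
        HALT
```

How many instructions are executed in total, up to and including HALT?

28

R4=3
R1=11
R3=6
R4=3-13=-10
R3=6-1=5
CMP R3, 0  (cmp 5,0)
JGT start: taken
R4=(-10)-13=-23
R3=5-1=4
CMP R3, 0  (cmp 4,0)
JGT start: taken
R4=(-23)-13=-36
R3=4-1=3
CMP R3, 0  (cmp 3,0)
JGT start: taken
R4=(-36)-13=-49
R3=3-1=2
CMP R3, 0  (cmp 2,0)
JGT start: taken
R4=(-49)-13=-62
R3=2-1=1
CMP R3, 0  (cmp 1,0)
JGT start: taken
R4=(-62)-13=-75
R3=1-1=0
CMP R3, 0  (cmp 0,0)
JGT start: not taken
halt.
Total executed instructions: 28.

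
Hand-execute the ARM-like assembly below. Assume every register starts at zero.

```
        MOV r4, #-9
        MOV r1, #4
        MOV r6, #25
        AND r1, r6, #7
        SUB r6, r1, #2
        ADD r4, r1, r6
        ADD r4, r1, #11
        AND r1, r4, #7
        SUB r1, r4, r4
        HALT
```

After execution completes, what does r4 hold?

MOV r4, #-9 → r4=-9
MOV r1, #4 → r1=4
MOV r6, #25 → r6=25
AND r1, r6, #7 → r1=25&7=1
SUB r6, r1, #2 → r6=1-2=-1
ADD r4, r1, r6 → r4=1+(-1)=0
ADD r4, r1, #11 → r4=1+11=12
AND r1, r4, #7 → r1=12&7=4
SUB r1, r4, r4 → r1=12-12=0
halt.

12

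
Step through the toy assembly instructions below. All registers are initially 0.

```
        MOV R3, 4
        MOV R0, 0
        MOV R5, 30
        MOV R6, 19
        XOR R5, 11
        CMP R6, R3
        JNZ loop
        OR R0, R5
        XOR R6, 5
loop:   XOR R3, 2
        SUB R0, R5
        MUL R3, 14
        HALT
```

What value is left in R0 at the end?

-21

R3=4
R0=0
R5=30
R6=19
R5=30^11=21
CMP R6, R3  (cmp 19,4)
JNZ loop: taken
R3=4^2=6
R0=0-21=-21
R3=6*14=84
halt.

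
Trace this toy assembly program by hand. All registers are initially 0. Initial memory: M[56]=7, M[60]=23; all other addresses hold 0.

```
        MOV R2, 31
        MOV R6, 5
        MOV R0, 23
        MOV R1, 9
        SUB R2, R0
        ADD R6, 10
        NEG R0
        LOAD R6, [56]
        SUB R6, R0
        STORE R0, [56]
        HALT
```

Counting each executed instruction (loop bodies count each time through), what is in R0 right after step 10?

after MOV R2, 31: R2=31
after MOV R6, 5: R6=5
after MOV R0, 23: R0=23
after MOV R1, 9: R1=9
after SUB R2, R0: R2=31-23=8
after ADD R6, 10: R6=5+10=15
after NEG R0: R0=-(23)=-23
after LOAD R6, [56]: R6=M[56]=7
after SUB R6, R0: R6=7-(-23)=30
STORE R0, [56] → M[56]=-23
After step 10: R0 = -23.

-23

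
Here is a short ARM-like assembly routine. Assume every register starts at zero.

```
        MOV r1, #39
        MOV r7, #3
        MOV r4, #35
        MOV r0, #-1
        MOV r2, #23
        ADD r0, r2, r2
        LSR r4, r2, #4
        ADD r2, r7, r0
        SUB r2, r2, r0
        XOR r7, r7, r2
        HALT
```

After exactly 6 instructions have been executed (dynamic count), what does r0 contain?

46

MOV r1, #39 → r1=39
MOV r7, #3 → r7=3
MOV r4, #35 → r4=35
MOV r0, #-1 → r0=-1
MOV r2, #23 → r2=23
ADD r0, r2, r2 → r0=23+23=46
After step 6: r0 = 46.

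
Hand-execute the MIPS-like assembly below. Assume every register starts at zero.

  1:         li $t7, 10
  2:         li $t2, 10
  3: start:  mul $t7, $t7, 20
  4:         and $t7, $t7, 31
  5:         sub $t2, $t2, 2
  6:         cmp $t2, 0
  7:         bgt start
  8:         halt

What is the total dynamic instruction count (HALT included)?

li $t7, 10 → $t7=10
li $t2, 10 → $t2=10
mul $t7, $t7, 20 → $t7=10*20=200
and $t7, $t7, 31 → $t7=200&31=8
sub $t2, $t2, 2 → $t2=10-2=8
cmp $t2, 0  (cmp 8,0)
bgt start: taken
mul $t7, $t7, 20 → $t7=8*20=160
and $t7, $t7, 31 → $t7=160&31=0
sub $t2, $t2, 2 → $t2=8-2=6
cmp $t2, 0  (cmp 6,0)
bgt start: taken
mul $t7, $t7, 20 → $t7=0*20=0
and $t7, $t7, 31 → $t7=0&31=0
sub $t2, $t2, 2 → $t2=6-2=4
cmp $t2, 0  (cmp 4,0)
bgt start: taken
mul $t7, $t7, 20 → $t7=0*20=0
and $t7, $t7, 31 → $t7=0&31=0
sub $t2, $t2, 2 → $t2=4-2=2
cmp $t2, 0  (cmp 2,0)
bgt start: taken
mul $t7, $t7, 20 → $t7=0*20=0
and $t7, $t7, 31 → $t7=0&31=0
sub $t2, $t2, 2 → $t2=2-2=0
cmp $t2, 0  (cmp 0,0)
bgt start: not taken
halt.
Total executed instructions: 28.

28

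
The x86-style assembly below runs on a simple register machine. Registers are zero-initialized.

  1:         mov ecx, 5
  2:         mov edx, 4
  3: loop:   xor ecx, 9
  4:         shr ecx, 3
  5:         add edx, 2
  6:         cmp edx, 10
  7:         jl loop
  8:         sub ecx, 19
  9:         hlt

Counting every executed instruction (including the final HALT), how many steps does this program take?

after mov ecx, 5: ecx=5
after mov edx, 4: edx=4
after xor ecx, 9: ecx=5^9=12
after shr ecx, 3: ecx=12>>3=1
after add edx, 2: edx=4+2=6
cmp edx, 10  (cmp 6,10)
jl loop: taken
after xor ecx, 9: ecx=1^9=8
after shr ecx, 3: ecx=8>>3=1
after add edx, 2: edx=6+2=8
cmp edx, 10  (cmp 8,10)
jl loop: taken
after xor ecx, 9: ecx=1^9=8
after shr ecx, 3: ecx=8>>3=1
after add edx, 2: edx=8+2=10
cmp edx, 10  (cmp 10,10)
jl loop: not taken
after sub ecx, 19: ecx=1-19=-18
halt.
Total executed instructions: 19.

19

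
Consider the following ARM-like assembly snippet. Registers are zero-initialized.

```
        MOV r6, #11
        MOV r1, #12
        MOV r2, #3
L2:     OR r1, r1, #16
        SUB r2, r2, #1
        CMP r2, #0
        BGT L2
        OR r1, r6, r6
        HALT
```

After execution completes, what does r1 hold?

r6=11
r1=12
r2=3
r1=12|16=28
r2=3-1=2
CMP r2, #0  (cmp 2,0)
BGT L2: taken
r1=28|16=28
r2=2-1=1
CMP r2, #0  (cmp 1,0)
BGT L2: taken
r1=28|16=28
r2=1-1=0
CMP r2, #0  (cmp 0,0)
BGT L2: not taken
r1=11|11=11
halt.

11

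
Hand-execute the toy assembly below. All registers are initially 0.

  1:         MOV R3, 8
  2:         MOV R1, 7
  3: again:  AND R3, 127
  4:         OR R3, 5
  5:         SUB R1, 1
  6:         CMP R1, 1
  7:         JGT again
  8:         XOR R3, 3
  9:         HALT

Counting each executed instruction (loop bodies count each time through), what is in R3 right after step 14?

after MOV R3, 8: R3=8
after MOV R1, 7: R1=7
after AND R3, 127: R3=8&127=8
after OR R3, 5: R3=8|5=13
after SUB R1, 1: R1=7-1=6
CMP R1, 1  (cmp 6,1)
JGT again: taken
after AND R3, 127: R3=13&127=13
after OR R3, 5: R3=13|5=13
after SUB R1, 1: R1=6-1=5
CMP R1, 1  (cmp 5,1)
JGT again: taken
after AND R3, 127: R3=13&127=13
after OR R3, 5: R3=13|5=13
After step 14: R3 = 13.

13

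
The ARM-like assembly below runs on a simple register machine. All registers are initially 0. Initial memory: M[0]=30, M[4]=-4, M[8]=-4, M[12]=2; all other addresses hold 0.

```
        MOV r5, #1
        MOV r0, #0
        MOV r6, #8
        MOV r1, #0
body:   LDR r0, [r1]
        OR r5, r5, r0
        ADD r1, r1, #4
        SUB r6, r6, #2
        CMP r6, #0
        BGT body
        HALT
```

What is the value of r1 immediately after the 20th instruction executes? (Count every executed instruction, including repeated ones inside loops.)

after MOV r5, #1: r5=1
after MOV r0, #0: r0=0
after MOV r6, #8: r6=8
after MOV r1, #0: r1=0
after LDR r0, [r1]: r0=M[0]=30
after OR r5, r5, r0: r5=1|30=31
after ADD r1, r1, #4: r1=0+4=4
after SUB r6, r6, #2: r6=8-2=6
CMP r6, #0  (cmp 6,0)
BGT body: taken
after LDR r0, [r1]: r0=M[4]=-4
after OR r5, r5, r0: r5=31|(-4)=-1
after ADD r1, r1, #4: r1=4+4=8
after SUB r6, r6, #2: r6=6-2=4
CMP r6, #0  (cmp 4,0)
BGT body: taken
after LDR r0, [r1]: r0=M[8]=-4
after OR r5, r5, r0: r5=(-1)|(-4)=-1
after ADD r1, r1, #4: r1=8+4=12
after SUB r6, r6, #2: r6=4-2=2
After step 20: r1 = 12.

12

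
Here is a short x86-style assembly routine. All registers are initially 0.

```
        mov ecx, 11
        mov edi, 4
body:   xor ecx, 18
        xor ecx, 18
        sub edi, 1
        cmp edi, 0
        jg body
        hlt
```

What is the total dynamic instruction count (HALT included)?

mov ecx, 11 → ecx=11
mov edi, 4 → edi=4
xor ecx, 18 → ecx=11^18=25
xor ecx, 18 → ecx=25^18=11
sub edi, 1 → edi=4-1=3
cmp edi, 0  (cmp 3,0)
jg body: taken
xor ecx, 18 → ecx=11^18=25
xor ecx, 18 → ecx=25^18=11
sub edi, 1 → edi=3-1=2
cmp edi, 0  (cmp 2,0)
jg body: taken
xor ecx, 18 → ecx=11^18=25
xor ecx, 18 → ecx=25^18=11
sub edi, 1 → edi=2-1=1
cmp edi, 0  (cmp 1,0)
jg body: taken
xor ecx, 18 → ecx=11^18=25
xor ecx, 18 → ecx=25^18=11
sub edi, 1 → edi=1-1=0
cmp edi, 0  (cmp 0,0)
jg body: not taken
halt.
Total executed instructions: 23.

23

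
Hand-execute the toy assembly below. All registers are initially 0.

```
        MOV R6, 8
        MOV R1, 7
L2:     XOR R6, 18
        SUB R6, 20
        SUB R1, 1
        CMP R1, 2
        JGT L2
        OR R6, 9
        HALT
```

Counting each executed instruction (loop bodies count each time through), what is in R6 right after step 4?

MOV R6, 8 → R6=8
MOV R1, 7 → R1=7
XOR R6, 18 → R6=8^18=26
SUB R6, 20 → R6=26-20=6
After step 4: R6 = 6.

6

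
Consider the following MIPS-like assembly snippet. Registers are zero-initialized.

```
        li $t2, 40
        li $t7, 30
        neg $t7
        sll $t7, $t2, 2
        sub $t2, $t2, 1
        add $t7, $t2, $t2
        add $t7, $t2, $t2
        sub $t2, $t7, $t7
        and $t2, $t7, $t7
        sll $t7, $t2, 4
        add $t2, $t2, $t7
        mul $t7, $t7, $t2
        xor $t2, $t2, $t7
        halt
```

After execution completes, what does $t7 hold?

after li $t2, 40: $t2=40
after li $t7, 30: $t7=30
after neg $t7: $t7=-(30)=-30
after sll $t7, $t2, 2: $t7=40<<2=160
after sub $t2, $t2, 1: $t2=40-1=39
after add $t7, $t2, $t2: $t7=39+39=78
after add $t7, $t2, $t2: $t7=39+39=78
after sub $t2, $t7, $t7: $t2=78-78=0
after and $t2, $t7, $t7: $t2=78&78=78
after sll $t7, $t2, 4: $t7=78<<4=1248
after add $t2, $t2, $t7: $t2=78+1248=1326
after mul $t7, $t7, $t2: $t7=1248*1326=1654848
after xor $t2, $t2, $t7: $t2=1326^1654848=1656174
halt.

1654848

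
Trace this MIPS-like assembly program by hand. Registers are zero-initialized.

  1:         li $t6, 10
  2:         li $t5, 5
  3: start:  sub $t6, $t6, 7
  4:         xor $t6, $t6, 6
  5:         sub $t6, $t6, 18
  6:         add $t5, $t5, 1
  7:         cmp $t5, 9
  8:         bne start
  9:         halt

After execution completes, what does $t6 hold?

after li $t6, 10: $t6=10
after li $t5, 5: $t5=5
after sub $t6, $t6, 7: $t6=10-7=3
after xor $t6, $t6, 6: $t6=3^6=5
after sub $t6, $t6, 18: $t6=5-18=-13
after add $t5, $t5, 1: $t5=5+1=6
cmp $t5, 9  (cmp 6,9)
bne start: taken
after sub $t6, $t6, 7: $t6=(-13)-7=-20
after xor $t6, $t6, 6: $t6=(-20)^6=-22
after sub $t6, $t6, 18: $t6=(-22)-18=-40
after add $t5, $t5, 1: $t5=6+1=7
cmp $t5, 9  (cmp 7,9)
bne start: taken
after sub $t6, $t6, 7: $t6=(-40)-7=-47
after xor $t6, $t6, 6: $t6=(-47)^6=-41
after sub $t6, $t6, 18: $t6=(-41)-18=-59
after add $t5, $t5, 1: $t5=7+1=8
cmp $t5, 9  (cmp 8,9)
bne start: taken
after sub $t6, $t6, 7: $t6=(-59)-7=-66
after xor $t6, $t6, 6: $t6=(-66)^6=-72
after sub $t6, $t6, 18: $t6=(-72)-18=-90
after add $t5, $t5, 1: $t5=8+1=9
cmp $t5, 9  (cmp 9,9)
bne start: not taken
halt.

-90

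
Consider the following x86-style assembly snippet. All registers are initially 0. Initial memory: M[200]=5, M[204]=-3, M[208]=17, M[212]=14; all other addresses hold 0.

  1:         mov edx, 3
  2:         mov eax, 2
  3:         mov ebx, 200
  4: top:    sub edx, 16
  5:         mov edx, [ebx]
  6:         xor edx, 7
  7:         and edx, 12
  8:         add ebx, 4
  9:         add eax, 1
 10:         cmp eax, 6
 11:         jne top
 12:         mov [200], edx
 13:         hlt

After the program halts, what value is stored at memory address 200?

edx=3
eax=2
ebx=200
edx=3-16=-13
edx=M[200]=5
edx=5^7=2
edx=2&12=0
ebx=200+4=204
eax=2+1=3
cmp eax, 6  (cmp 3,6)
jne top: taken
edx=0-16=-16
edx=M[204]=-3
edx=(-3)^7=-6
edx=(-6)&12=8
ebx=204+4=208
eax=3+1=4
cmp eax, 6  (cmp 4,6)
jne top: taken
edx=8-16=-8
edx=M[208]=17
edx=17^7=22
edx=22&12=4
ebx=208+4=212
eax=4+1=5
cmp eax, 6  (cmp 5,6)
jne top: taken
edx=4-16=-12
edx=M[212]=14
edx=14^7=9
edx=9&12=8
ebx=212+4=216
eax=5+1=6
cmp eax, 6  (cmp 6,6)
jne top: not taken
mov [200], edx → M[200]=8
halt.

8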